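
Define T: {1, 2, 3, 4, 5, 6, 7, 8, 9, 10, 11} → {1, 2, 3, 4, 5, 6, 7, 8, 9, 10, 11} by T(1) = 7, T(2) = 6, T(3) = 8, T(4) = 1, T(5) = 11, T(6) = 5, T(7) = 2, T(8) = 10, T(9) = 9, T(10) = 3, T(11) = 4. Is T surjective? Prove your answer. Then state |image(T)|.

11

Every element of the codomain has a preimage: 1 = T(4), 2 = T(7), 3 = T(10), 4 = T(11), 5 = T(6), 6 = T(2), 7 = T(1), 8 = T(3), 9 = T(9), 10 = T(8), 11 = T(5).
Hence T is surjective.
The image of T is {1, 2, 3, 4, 5, 6, 7, 8, 9, 10, 11}, which has 11 elements.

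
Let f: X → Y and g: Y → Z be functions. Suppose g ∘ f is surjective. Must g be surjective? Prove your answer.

Let c ∈ Z. Since g ∘ f is surjective, some a ∈ X has g(f(a)) = c. Then b = f(a) ∈ Y satisfies g(b) = c. So g is surjective.

surjective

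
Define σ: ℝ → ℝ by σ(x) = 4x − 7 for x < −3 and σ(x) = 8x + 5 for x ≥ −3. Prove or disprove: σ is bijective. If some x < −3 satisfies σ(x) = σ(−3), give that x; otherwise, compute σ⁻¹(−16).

Both pieces are strictly increasing (slopes 4 and 8), so each is injective on its own interval.
The left piece maps (−∞, −3) onto (−∞, −19); the right piece maps [−3, ∞) onto [−19, ∞).
Since −19 = −19, the images partition ℝ: σ is injective and surjective, hence bijective.
Because the two images are disjoint, no x < −3 has σ(x) = σ(−3), so we compute σ⁻¹(−16): −16 lies in [−19, ∞), so solve 8x + 5 = −16: x = (−16 − 5)/8 = −21/8.

-21/8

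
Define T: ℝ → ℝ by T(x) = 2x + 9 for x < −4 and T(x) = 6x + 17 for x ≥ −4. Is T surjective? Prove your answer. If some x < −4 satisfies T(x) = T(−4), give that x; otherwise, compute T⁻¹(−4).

Both pieces are strictly increasing (slopes 2 and 6), so each is injective on its own interval.
The left piece maps (−∞, −4) onto (−∞, 1); the right piece maps [−4, ∞) onto [−7, ∞).
The union (−∞, 1) ∪ [−7, ∞) covers ℝ, so T is surjective.
For the follow-up: the images overlap, so an x < −4 with T(x) = T(−4) exists. T(−4) = −7; solving 2x + 9 = −7 for x < −4 gives x = (−7 − 9)/2 = −8.

-8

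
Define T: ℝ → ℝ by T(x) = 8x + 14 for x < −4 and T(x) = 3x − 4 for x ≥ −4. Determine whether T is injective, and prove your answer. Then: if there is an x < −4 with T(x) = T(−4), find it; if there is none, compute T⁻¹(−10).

Both pieces are strictly increasing (slopes 8 and 3), so each is injective on its own interval.
The left piece maps (−∞, −4) onto (−∞, −18); the right piece maps [−4, ∞) onto [−16, ∞).
These images are disjoint, so no value is attained by both pieces. Therefore T is injective.
Because the two images are disjoint, no x < −4 has T(x) = T(−4), so we compute T⁻¹(−10): −10 lies in [−16, ∞), so solve 3x − 4 = −10: x = (−10 + 4)/3 = −2.

-2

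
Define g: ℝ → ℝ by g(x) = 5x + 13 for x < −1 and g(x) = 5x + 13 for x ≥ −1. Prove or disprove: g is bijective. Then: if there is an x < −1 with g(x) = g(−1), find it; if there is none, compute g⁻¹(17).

4/5

Both pieces are strictly increasing (slopes 5 and 5), so each is injective on its own interval.
The left piece maps (−∞, −1) onto (−∞, 8); the right piece maps [−1, ∞) onto [8, ∞).
Since 8 = 8, the images partition ℝ: g is injective and surjective, hence bijective.
Because the two images are disjoint, no x < −1 has g(x) = g(−1), so we compute g⁻¹(17): 17 lies in [8, ∞), so solve 5x + 13 = 17: x = (17 − 13)/5 = 4/5.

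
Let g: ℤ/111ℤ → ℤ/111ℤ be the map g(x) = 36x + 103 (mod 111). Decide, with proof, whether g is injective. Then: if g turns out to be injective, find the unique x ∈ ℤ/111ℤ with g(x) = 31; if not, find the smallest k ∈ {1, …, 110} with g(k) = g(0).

Recall: injectivity means: for all x_1, x_2 in the domain, g(x_1) = g(x_2) implies x_1 = x_2.
We have gcd(36, 111) = 3 > 1. Taking x_1 = 0 and x_2 = 37: g(0) = 103 and g(37) = 36·37 + 103 = 1435 ≡ 103 (mod 111).
So g(0) = g(37) while 0 ≠ 37, so g is not injective.
Since g is not injective, we find the least positive k with g(k) = g(0): this means 36k ≡ 0 (mod 111), i.e. 111 ∣ 36k. Since gcd(36, 111) = 3, dividing through by 3 this holds exactly when 37 ∣ 12k, and as gcd(12, 37) = 1, exactly when 37 ∣ k.
The smallest positive such k is 37.

37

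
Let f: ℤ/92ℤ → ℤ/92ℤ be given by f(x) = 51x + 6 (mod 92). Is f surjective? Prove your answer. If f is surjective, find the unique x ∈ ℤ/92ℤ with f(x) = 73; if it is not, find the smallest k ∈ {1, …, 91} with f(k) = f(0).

41

Since gcd(51, 92) = 1, 51 is invertible modulo 92. Euclid's algorithm: 92 = 1·51 + 41, 51 = 1·41 + 10, 41 = 4·10 + 1; back-substituting gives 1 = 83·51 − 46·92, so 51⁻¹ ≡ 83 (mod 92).
Then y ↦ 83(y − 6) is a two-sided inverse to f, so every y ∈ ℤ/92ℤ has a preimage.
Therefore f is surjective.
Since f is surjective, we find f⁻¹(73): we need 51x ≡ 73 − 6 ≡ 67 (mod 92). Using 51⁻¹ = 83: x ≡ 83·67 = 5561 = 60·92 + 41, so x = 41.
Check: f(41) = 51·41 + 6 = 2097 = 22·92 + 73 ≡ 73 (mod 92).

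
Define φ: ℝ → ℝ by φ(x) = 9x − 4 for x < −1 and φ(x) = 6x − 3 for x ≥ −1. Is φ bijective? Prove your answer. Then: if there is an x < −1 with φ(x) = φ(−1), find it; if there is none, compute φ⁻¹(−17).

-13/9

Both pieces are strictly increasing (slopes 9 and 6), so each is injective on its own interval.
The left piece maps (−∞, −1) onto (−∞, −13); the right piece maps [−1, ∞) onto [−9, ∞).
The images leave a gap (−13 has no preimage), so φ is not surjective, hence not bijective.
Because the two images are disjoint, no x < −1 has φ(x) = φ(−1), so we compute φ⁻¹(−17): −17 lies in (−∞, −13), so solve 9x − 4 = −17: x = (−17 + 4)/9 = −13/9.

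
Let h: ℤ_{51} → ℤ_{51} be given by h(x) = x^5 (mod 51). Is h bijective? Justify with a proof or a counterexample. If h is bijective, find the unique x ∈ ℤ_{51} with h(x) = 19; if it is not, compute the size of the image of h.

49

Computing x^5 mod 51 for each x (by repeated squaring, reducing mod 51 at every step), the values h(0), h(1), …, h(50) are: 0, 1, 32, 39, 4, 14, 24, 28, 26, 42, 40, 44, 3, 13, 29, 36, 16, 17, 18, 49, 5, 21, 31, 41, 45, 43, 8, 6, 10, 20, 30, 46, 2, 33, 34, 35, 15, 22, 38, 48, 7, 11, 9, 25, 23, 27, 37, 47, 12, 19, 50.
Every element of ℤ_{51} appears exactly once in this list, so h is a bijection, and in particular bijective.
Since h is bijective, we read off the preimage of 19 from the same table: h(49) = 19, so h⁻¹(19) = 49.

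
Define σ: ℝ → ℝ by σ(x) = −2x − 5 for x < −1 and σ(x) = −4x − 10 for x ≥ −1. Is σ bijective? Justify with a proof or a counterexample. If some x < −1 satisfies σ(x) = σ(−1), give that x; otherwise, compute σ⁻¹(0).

Both pieces are strictly decreasing (slopes −2 and −4), so each is injective on its own interval.
The left piece maps (−∞, −1) onto (−3, ∞); the right piece maps [−1, ∞) onto (−∞, −6].
The images leave a gap (−3 has no preimage), so σ is not surjective, hence not bijective.
Because the two images are disjoint, no x < −1 has σ(x) = σ(−1), so we compute σ⁻¹(0): 0 lies in (−3, ∞), so solve −2x − 5 = 0: x = (0 + 5)/(−2) = −5/2.

-5/2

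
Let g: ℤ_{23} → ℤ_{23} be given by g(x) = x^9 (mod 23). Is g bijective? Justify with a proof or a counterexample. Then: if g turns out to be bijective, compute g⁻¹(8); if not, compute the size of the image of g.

16

Since 23 is prime, the nonzero elements of ℤ_{23} form a cyclic group of order 22.
As gcd(9, 22) = 1, raising to the 9th power is a bijection on this group: if x_1^9 ≡ x_2^9 then (x_1x_2^{−1})^9 = 1, and the only element of order dividing gcd(9, 22) = 1 is 1, so x_1 = x_2.
With g(0) = 0 this makes g injective on all of ℤ_{23}, hence bijective (finite equal-size domain and codomain). In particular g is bijective.
Since g is bijective, we find the preimage of 8. The inverse of x ↦ x^9 on (ℤ_{23})^× is x ↦ x^5, because 9·5 = 45 = 2·22 + 1 ≡ 1 (mod 22) and x^{22} = 1 for x ≠ 0 (Fermat). So g⁻¹(8) = 8^5 mod 23.
Repeated squaring mod 23: 8^1 ≡ 8, 8^2 ≡ 8² = 64 ≡ 18, 8^4 ≡ 18² = 324 ≡ 2. Since 5 = 4 + 1, 8^5 ≡ 2·8: 2·8 = 16. So 8^5 ≡ 16 (mod 23).
Hence g⁻¹(8) = 16.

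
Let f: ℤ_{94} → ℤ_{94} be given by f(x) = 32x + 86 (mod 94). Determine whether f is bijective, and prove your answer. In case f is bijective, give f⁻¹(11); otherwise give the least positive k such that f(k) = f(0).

By definition, f is injective if f(u) = f(v) implies u = v.
We have gcd(32, 94) = 2 > 1. Taking u = 0 and v = 47: f(0) = 86 and f(47) = 32·47 + 86 = 1590 ≡ 86 (mod 94).
So f(0) = f(47) while 0 ≠ 47, therefore f is not injective, hence not bijective.
Since f is not bijective, we find the least positive k with f(k) = f(0): this means 32k ≡ 0 (mod 94), i.e. 94 ∣ 32k. Since gcd(32, 94) = 2, dividing through by 2 this holds exactly when 47 ∣ 16k, and as gcd(16, 47) = 1, exactly when 47 ∣ k.
The smallest positive such k is 47.

47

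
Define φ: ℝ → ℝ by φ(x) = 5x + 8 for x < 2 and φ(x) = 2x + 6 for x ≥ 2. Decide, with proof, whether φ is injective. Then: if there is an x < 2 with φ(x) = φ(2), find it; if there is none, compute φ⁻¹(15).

Both pieces are strictly increasing (slopes 5 and 2), so each is injective on its own interval.
The left piece maps (−∞, 2) onto (−∞, 18); the right piece maps [2, ∞) onto [10, ∞).
These images overlap. In particular φ(2) = 10 (right piece), and solving 5x + 8 = 10 on the left piece gives x = 2/5 < 2.
So φ(2/5) = φ(2) with 2/5 ≠ 2, and φ is not injective. This x = 2/5 is the requested value below 2.

2/5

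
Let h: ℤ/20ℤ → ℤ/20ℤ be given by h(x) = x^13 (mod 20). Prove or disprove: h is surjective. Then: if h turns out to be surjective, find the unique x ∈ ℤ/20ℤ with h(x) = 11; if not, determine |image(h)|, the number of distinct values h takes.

h(0) = 0^13 = 0.
h(10): Repeated squaring mod 20: 10^1 ≡ 10, 10^2 ≡ 10² = 100 ≡ 0, 10^4 ≡ 0² = 0, 10^8 ≡ 0² = 0. Since 13 = 8 + 4 + 1, 10^13 ≡ 0·0·10: 0·0 = 0, then 0·10 = 0. So 10^13 ≡ 0 (mod 20).
So h(0) = h(10) = 0 while 0 ≠ 10, thus h is not injective.
A non-injective map from the 20-element set ℤ/20ℤ to itself takes at most 19 distinct values, so it cannot be surjective. So h is not surjective.
Since h is not surjective, we determine |image(h)|. Computing x^13 mod 20 for each x (by repeated squaring, reducing mod 20 at every step), the values h(0), h(1), …, h(19) are: 0, 1, 12, 3, 4, 5, 16, 7, 8, 9, 0, 11, 12, 13, 4, 15, 16, 17, 8, 19.
The distinct values are {0, 1, 3, 4, 5, 7, 8, 9, 11, 12, 13, 15, 16, 17, 19}; there are 15 of them.

15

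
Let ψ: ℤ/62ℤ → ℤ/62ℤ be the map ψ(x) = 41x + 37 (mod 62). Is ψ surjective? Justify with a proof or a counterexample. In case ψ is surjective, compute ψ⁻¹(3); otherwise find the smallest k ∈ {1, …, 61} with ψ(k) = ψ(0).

Recall: ψ is surjective if every y in the codomain equals ψ(x) for some x in the domain.
Since gcd(41, 62) = 1, 41 is invertible modulo 62. Euclid's algorithm: 62 = 1·41 + 21, 41 = 1·21 + 20, 21 = 1·20 + 1; back-substituting gives 1 = 59·41 − 39·62, so 41⁻¹ ≡ 59 (mod 62).
Then y ↦ 59(y − 37) is a two-sided inverse to ψ, so every y ∈ ℤ/62ℤ has a preimage.
So ψ is surjective.
Since ψ is surjective, we compute ψ⁻¹(3): solve 41x + 37 ≡ 3 (mod 62), i.e. 41x ≡ 28 (mod 62).
Multiplying by 41⁻¹ = 59 gives x ≡ 59·28 = 1652 = 26·62 + 40 ≡ 40 (mod 62).
Check: ψ(40) = 41·40 + 37 = 1677 = 27·62 + 3 ≡ 3 (mod 62).

40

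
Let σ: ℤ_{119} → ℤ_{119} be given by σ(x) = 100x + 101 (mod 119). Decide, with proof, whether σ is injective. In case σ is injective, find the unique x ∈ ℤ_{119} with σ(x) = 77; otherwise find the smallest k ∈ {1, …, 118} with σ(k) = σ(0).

114

Suppose σ(x_1) = σ(x_2) in ℤ_{119}. Then 100x_1 + 101 ≡ 100x_2 + 101 (mod 119), thus 100(x_1 − x_2) ≡ 0 (mod 119).
Since gcd(100, 119) = 1, 100 is invertible modulo 119, therefore x_1 − x_2 ≡ 0 (mod 119), i.e. x_1 = x_2.
Therefore σ is injective.
We now compute 100⁻¹ mod 119 explicitly. Euclid's algorithm: 119 = 1·100 + 19, 100 = 5·19 + 5, 19 = 3·5 + 4, 5 = 1·4 + 1; back-substituting gives 1 = 25·100 − 21·119, so 100⁻¹ ≡ 25 (mod 119).
Since σ is injective, we find σ⁻¹(77): we need 100x ≡ 77 − 101 ≡ 95 (mod 119). Using 100⁻¹ = 25: x ≡ 25·95 = 2375 = 19·119 + 114, so x = 114.
Check: σ(114) = 100·114 + 101 = 11501 = 96·119 + 77 ≡ 77 (mod 119).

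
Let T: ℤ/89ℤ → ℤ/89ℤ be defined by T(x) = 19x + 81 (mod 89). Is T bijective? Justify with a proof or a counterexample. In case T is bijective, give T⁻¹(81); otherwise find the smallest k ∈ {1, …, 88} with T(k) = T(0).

Suppose T(a) = T(b) in ℤ/89ℤ. Then 19a + 81 ≡ 19b + 81 (mod 89), hence 19(a − b) ≡ 0 (mod 89).
Since gcd(19, 89) = 1, 19 is invertible modulo 89, therefore a − b ≡ 0 (mod 89), i.e. a = b.
We now compute 19⁻¹ mod 89 explicitly. Euclid's algorithm: 89 = 4·19 + 13, 19 = 1·13 + 6, 13 = 2·6 + 1; back-substituting gives 1 = 75·19 − 16·89, so 19⁻¹ ≡ 75 (mod 89).
For any y ∈ ℤ/89ℤ, x = 75(y − 81) mod 89 satisfies T(x) = 19·75(y − 81) + 81 ≡ y (since 19·75 ≡ 1 mod 89). So every y has a preimage.
Hence T is bijective.
Since T is bijective, we find T⁻¹(81): we need 19x ≡ 81 − 81 ≡ 0 (mod 89). Using 19⁻¹ = 75: x ≡ 75·0 = 0, so x = 0.
Check: T(0) = 19·0 + 81 = 81 ≡ 81 (mod 89).

0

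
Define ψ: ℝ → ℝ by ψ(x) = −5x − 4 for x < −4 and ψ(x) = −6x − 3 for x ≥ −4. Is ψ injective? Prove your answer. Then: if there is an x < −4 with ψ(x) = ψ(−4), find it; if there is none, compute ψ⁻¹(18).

-5

Both pieces are strictly decreasing (slopes −5 and −6), so each is injective on its own interval.
The left piece maps (−∞, −4) onto (16, ∞); the right piece maps [−4, ∞) onto (−∞, 21].
These images overlap. In particular ψ(−4) = 21 (right piece), and solving −5x − 4 = 21 on the left piece gives x = −5 < −4.
So ψ(−5) = ψ(−4) with −5 ≠ −4, and ψ is not injective. This x = −5 is the requested value below −4.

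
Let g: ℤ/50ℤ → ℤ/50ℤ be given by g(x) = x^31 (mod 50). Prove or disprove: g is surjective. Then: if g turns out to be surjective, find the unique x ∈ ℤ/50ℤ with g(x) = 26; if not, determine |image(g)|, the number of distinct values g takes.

42

g(0) = 0^31 = 0.
g(10): Repeated squaring mod 50: 10^1 ≡ 10, 10^2 ≡ 10² = 100 ≡ 0, 10^4 ≡ 0² = 0, 10^8 ≡ 0² = 0, 10^16 ≡ 0² = 0. Since 31 = 16 + 8 + 4 + 2 + 1, 10^31 ≡ 0·0·0·0·10: 0·0 = 0, then 0·0 = 0, then 0·0 = 0, then 0·10 = 0. So 10^31 ≡ 0 (mod 50).
So g(0) = g(10) = 0 while 0 ≠ 10, therefore g is not injective.
A non-injective map from the 50-element set ℤ/50ℤ to itself takes at most 49 distinct values, so it cannot be surjective. Therefore g is not surjective.
Since g is not surjective, we determine |image(g)|. Computing x^31 mod 50 for each x (by repeated squaring, reducing mod 50 at every step), the values g(0), g(1), …, g(49) are: 0, 1, 48, 47, 4, 25, 6, 43, 42, 9, 0, 11, 38, 37, 14, 25, 16, 33, 32, 19, 0, 21, 28, 27, 24, 25, 26, 23, 22, 29, 0, 31, 18, 17, 34, 25, 36, 13, 12, 39, 0, 41, 8, 7, 44, 25, 46, 3, 2, 49.
The distinct values are {0, 1, 2, 3, 4, 6, 7, 8, 9, 11, 12, 13, 14, 16, 17, 18, 19, 21, 22, 23, 24, 25, 26, 27, 28, 29, 31, 32, 33, 34, 36, 37, 38, 39, 41, 42, 43, 44, 46, 47, 48, 49}; there are 42 of them.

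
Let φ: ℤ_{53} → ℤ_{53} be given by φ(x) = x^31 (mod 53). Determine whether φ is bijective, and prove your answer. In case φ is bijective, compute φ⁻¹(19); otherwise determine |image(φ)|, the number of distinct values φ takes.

Since 53 is prime, the nonzero elements of ℤ_{53} form a cyclic group of order 52.
As gcd(31, 52) = 1, raising to the 31st power is a bijection on this group: if u^31 ≡ v^31 then (uv^{−1})^31 = 1, and the only element of order dividing gcd(31, 52) = 1 is 1, so u = v.
With φ(0) = 0 this makes φ injective on all of ℤ_{53}, hence bijective (finite equal-size domain and codomain). In particular φ is bijective.
Since φ is bijective, we find the preimage of 19. The inverse of x ↦ x^31 on (ℤ_{53})^× is x ↦ x^47, because 31·47 = 1457 = 28·52 + 1 ≡ 1 (mod 52) and x^{52} = 1 for x ≠ 0 (Fermat). So φ⁻¹(19) = 19^47 mod 53.
Repeated squaring mod 53: 19^1 ≡ 19, 19^2 ≡ 19² = 361 ≡ 43, 19^4 ≡ 43² = 1849 ≡ 47, 19^8 ≡ 47² = 2209 ≡ 36, 19^16 ≡ 36² = 1296 ≡ 24, 19^32 ≡ 24² = 576 ≡ 46. Since 47 = 32 + 8 + 4 + 2 + 1, 19^47 ≡ 46·36·47·43·19: 46·36 = 1656 ≡ 13, then 13·47 = 611 ≡ 28, then 28·43 = 1204 ≡ 38, then 38·19 = 722 ≡ 33. So 19^47 ≡ 33 (mod 53).
Hence φ⁻¹(19) = 33.

33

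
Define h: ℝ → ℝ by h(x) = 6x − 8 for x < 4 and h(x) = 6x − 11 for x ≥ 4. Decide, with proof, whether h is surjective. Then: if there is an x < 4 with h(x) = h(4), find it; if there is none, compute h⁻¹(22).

Both pieces are strictly increasing (slopes 6 and 6), so each is injective on its own interval.
The left piece maps (−∞, 4) onto (−∞, 16); the right piece maps [4, ∞) onto [13, ∞).
The union (−∞, 16) ∪ [13, ∞) covers ℝ, so h is surjective.
For the follow-up: the images overlap, so an x < 4 with h(x) = h(4) exists. h(4) = 13; solving 6x − 8 = 13 for x < 4 gives x = (13 + 8)/6 = 7/2.

7/2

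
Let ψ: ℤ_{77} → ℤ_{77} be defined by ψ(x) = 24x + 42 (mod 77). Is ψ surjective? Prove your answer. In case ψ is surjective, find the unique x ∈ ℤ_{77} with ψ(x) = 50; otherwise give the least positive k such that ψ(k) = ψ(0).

Since gcd(24, 77) = 1, 24 is invertible modulo 77. Euclid's algorithm: 77 = 3·24 + 5, 24 = 4·5 + 4, 5 = 1·4 + 1; back-substituting gives 1 = 61·24 − 19·77, so 24⁻¹ ≡ 61 (mod 77).
Then y ↦ 61(y − 42) is a two-sided inverse to ψ, so every y ∈ ℤ_{77} has a preimage.
Thus ψ is surjective.
Since ψ is surjective, we find ψ⁻¹(50): we need 24x ≡ 50 − 42 ≡ 8 (mod 77). Using 24⁻¹ = 61: x ≡ 61·8 = 488 = 6·77 + 26, so x = 26.
Check: ψ(26) = 24·26 + 42 = 666 = 8·77 + 50 ≡ 50 (mod 77).

26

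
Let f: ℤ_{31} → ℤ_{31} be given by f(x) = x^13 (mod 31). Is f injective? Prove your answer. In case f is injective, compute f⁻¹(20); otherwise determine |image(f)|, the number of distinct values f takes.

Since 31 is prime, the nonzero elements of ℤ_{31} form a cyclic group of order 30.
As gcd(13, 30) = 1, raising to the 13th power is a bijection on this group: if u^13 ≡ v^13 then (uv^{−1})^13 = 1, and the only element of order dividing gcd(13, 30) = 1 is 1, so u = v.
With f(0) = 0 this makes f injective on all of ℤ_{31}, hence bijective (finite equal-size domain and codomain). In particular f is injective.
Since f is injective, we find the preimage of 20. The inverse of x ↦ x^13 on (ℤ_{31})^× is x ↦ x^7, because 13·7 = 91 = 3·30 + 1 ≡ 1 (mod 30) and x^{30} = 1 for x ≠ 0 (Fermat). So f⁻¹(20) = 20^7 mod 31.
Repeated squaring mod 31: 20^1 ≡ 20, 20^2 ≡ 20² = 400 ≡ 28, 20^4 ≡ 28² = 784 ≡ 9. Since 7 = 4 + 2 + 1, 20^7 ≡ 9·28·20: 9·28 = 252 ≡ 4, then 4·20 = 80 ≡ 18. So 20^7 ≡ 18 (mod 31).
Hence f⁻¹(20) = 18.

18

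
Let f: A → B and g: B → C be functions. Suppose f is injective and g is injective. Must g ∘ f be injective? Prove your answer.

injective

Suppose (g ∘ f)(x_1) = (g ∘ f)(x_2), i.e. g(f(x_1)) = g(f(x_2)).
Since g is injective, f(x_1) = f(x_2). Since f is injective, x_1 = x_2. Thus g ∘ f is injective.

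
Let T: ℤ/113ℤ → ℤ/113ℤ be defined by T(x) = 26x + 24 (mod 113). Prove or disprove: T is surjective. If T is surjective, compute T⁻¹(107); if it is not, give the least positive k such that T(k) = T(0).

51

Since gcd(26, 113) = 1, 26 is invertible modulo 113. Euclid's algorithm: 113 = 4·26 + 9, 26 = 2·9 + 8, 9 = 1·8 + 1; back-substituting gives 1 = 100·26 − 23·113, so 26⁻¹ ≡ 100 (mod 113).
For any y ∈ ℤ/113ℤ, x = 100(y − 24) mod 113 satisfies T(x) = 26·100(y − 24) + 24 ≡ y (since 26·100 ≡ 1 mod 113). So every y has a preimage.
So T is surjective.
Since T is surjective, we compute T⁻¹(107): solve 26x + 24 ≡ 107 (mod 113), i.e. 26x ≡ 83 (mod 113).
Multiplying by 26⁻¹ = 100 gives x ≡ 100·83 = 8300 = 73·113 + 51 ≡ 51 (mod 113).
Check: T(51) = 26·51 + 24 = 1350 = 11·113 + 107 ≡ 107 (mod 113).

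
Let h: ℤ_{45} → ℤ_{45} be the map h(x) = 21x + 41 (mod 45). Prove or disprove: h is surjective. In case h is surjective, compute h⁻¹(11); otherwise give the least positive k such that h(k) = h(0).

By definition, h is surjective if every y in the codomain equals h(x) for some x in the domain.
Since gcd(21, 45) = 3, we have 21x ≡ 0 (mod 3) for all x, so h(x) ≡ 2 (mod 3).
But 0 ≢ 2 (mod 3), so 0 ∈ ℤ_{45} has no preimage. Thus h is not surjective.
Since h is not surjective, we find the least positive k with h(k) = h(0): this means 21k ≡ 0 (mod 45), i.e. 45 ∣ 21k. Since gcd(21, 45) = 3, dividing through by 3 this holds exactly when 15 ∣ 7k, and as gcd(7, 15) = 1, exactly when 15 ∣ k.
The smallest positive such k is 15.

15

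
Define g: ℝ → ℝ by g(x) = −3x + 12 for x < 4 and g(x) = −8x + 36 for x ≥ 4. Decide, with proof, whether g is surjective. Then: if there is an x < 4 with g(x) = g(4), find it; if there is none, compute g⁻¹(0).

Both pieces are strictly decreasing (slopes −3 and −8), so each is injective on its own interval.
The left piece maps (−∞, 4) onto (0, ∞); the right piece maps [4, ∞) onto (−∞, 4].
The union (0, ∞) ∪ (−∞, 4] covers ℝ, so g is surjective.
For the follow-up: the images overlap, so an x < 4 with g(x) = g(4) exists. g(4) = 4; solving −3x + 12 = 4 for x < 4 gives x = (4 − 12)/(−3) = 8/3.

8/3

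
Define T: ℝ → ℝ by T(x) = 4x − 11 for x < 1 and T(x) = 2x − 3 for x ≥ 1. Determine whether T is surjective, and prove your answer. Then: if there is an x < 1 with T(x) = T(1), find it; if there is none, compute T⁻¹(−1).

Both pieces are strictly increasing (slopes 4 and 2), so each is injective on its own interval.
The left piece maps (−∞, 1) onto (−∞, −7); the right piece maps [1, ∞) onto [−1, ∞).
The union (−∞, −7) ∪ [−1, ∞) omits the interval between −7 and −1; in particular −7 has no preimage. So T is not surjective.
Because the two images are disjoint, no x < 1 has T(x) = T(1), so we compute T⁻¹(−1): −1 lies in [−1, ∞), so solve 2x − 3 = −1: x = (−1 + 3)/2 = 1.

1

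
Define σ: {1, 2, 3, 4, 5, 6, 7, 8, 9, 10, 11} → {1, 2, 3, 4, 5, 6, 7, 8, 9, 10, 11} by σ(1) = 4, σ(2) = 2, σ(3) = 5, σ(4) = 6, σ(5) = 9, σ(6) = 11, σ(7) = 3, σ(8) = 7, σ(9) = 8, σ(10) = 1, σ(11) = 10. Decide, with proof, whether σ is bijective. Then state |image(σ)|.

11

The values 4, 2, 5, 6, 9, 11, 3, 7, 8, 1, 10 are a permutation of {1, 2, 3, 4, 5, 6, 7, 8, 9, 10, 11}: each element appears exactly once.
So σ is injective and surjective, hence bijective.
The image of σ is {1, 2, 3, 4, 5, 6, 7, 8, 9, 10, 11}, which has 11 elements.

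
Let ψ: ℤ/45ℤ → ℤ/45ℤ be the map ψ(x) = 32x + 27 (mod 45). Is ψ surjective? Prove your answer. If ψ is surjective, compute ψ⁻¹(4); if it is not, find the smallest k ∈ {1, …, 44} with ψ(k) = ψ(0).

26

Recall that surjectivity means every element of the codomain has a preimage under ψ.
Since gcd(32, 45) = 1, 32 is invertible modulo 45. Euclid's algorithm: 45 = 1·32 + 13, 32 = 2·13 + 6, 13 = 2·6 + 1; back-substituting gives 1 = 38·32 − 27·45, so 32⁻¹ ≡ 38 (mod 45).
For any y ∈ ℤ/45ℤ, x = 38(y − 27) mod 45 satisfies ψ(x) = 32·38(y − 27) + 27 ≡ y (since 32·38 ≡ 1 mod 45). So every y has a preimage.
Hence ψ is surjective.
Since ψ is surjective, we find ψ⁻¹(4): we need 32x ≡ 4 − 27 ≡ 22 (mod 45). Using 32⁻¹ = 38: x ≡ 38·22 = 836 = 18·45 + 26, so x = 26.
Check: ψ(26) = 32·26 + 27 = 859 = 19·45 + 4 ≡ 4 (mod 45).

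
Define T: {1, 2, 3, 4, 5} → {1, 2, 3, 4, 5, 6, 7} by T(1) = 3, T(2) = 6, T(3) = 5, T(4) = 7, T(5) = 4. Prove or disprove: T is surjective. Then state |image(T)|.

No element maps to 1, so T is not surjective.
The image of T is {3, 4, 5, 6, 7}, which has 5 elements.

5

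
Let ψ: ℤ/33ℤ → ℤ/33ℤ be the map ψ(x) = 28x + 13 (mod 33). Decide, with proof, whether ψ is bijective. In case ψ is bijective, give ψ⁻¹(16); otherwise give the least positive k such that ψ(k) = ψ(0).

Recall that injectivity means: for all x_1, x_2 in the domain, ψ(x_1) = ψ(x_2) implies x_1 = x_2.
If ψ(x_1) = ψ(x_2), then 28x_1 ≡ 28x_2 (mod 33). Because gcd(28, 33) = 1, we may cancel 28 to get x_1 ≡ x_2 (mod 33).
We now compute 28⁻¹ mod 33 explicitly. Euclid's algorithm: 33 = 1·28 + 5, 28 = 5·5 + 3, 5 = 1·3 + 2, 3 = 1·2 + 1; back-substituting gives 1 = 13·28 − 11·33, so 28⁻¹ ≡ 13 (mod 33).
For any y ∈ ℤ/33ℤ, x = 13(y − 13) mod 33 satisfies ψ(x) = 28·13(y − 13) + 13 ≡ y (since 28·13 ≡ 1 mod 33). So every y has a preimage.
Thus ψ is bijective.
Since ψ is bijective, we find ψ⁻¹(16): we need 28x ≡ 16 − 13 ≡ 3 (mod 33). Using 28⁻¹ = 13: x ≡ 13·3 = 39 = 1·33 + 6, so x = 6.
Check: ψ(6) = 28·6 + 13 = 181 = 5·33 + 16 ≡ 16 (mod 33).

6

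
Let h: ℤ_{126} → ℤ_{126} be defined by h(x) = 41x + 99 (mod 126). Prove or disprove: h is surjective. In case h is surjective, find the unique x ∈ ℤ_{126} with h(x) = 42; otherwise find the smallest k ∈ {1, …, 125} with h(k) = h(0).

Since gcd(41, 126) = 1, 41 is invertible modulo 126. Euclid's algorithm: 126 = 3·41 + 3, 41 = 13·3 + 2, 3 = 1·2 + 1; back-substituting gives 1 = 83·41 − 27·126, so 41⁻¹ ≡ 83 (mod 126).
For any y ∈ ℤ_{126}, x = 83(y − 99) mod 126 satisfies h(x) = 41·83(y − 99) + 99 ≡ y (since 41·83 ≡ 1 mod 126). So every y has a preimage.
Thus h is surjective.
Since h is surjective, we find h⁻¹(42): we need 41x ≡ 42 − 99 ≡ 69 (mod 126). Using 41⁻¹ = 83: x ≡ 83·69 = 5727 = 45·126 + 57, so x = 57.
Check: h(57) = 41·57 + 99 = 2436 = 19·126 + 42 ≡ 42 (mod 126).

57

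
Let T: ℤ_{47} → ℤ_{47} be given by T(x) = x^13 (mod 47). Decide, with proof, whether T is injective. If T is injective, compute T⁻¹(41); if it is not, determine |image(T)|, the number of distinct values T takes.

Since 47 is prime, the nonzero elements of ℤ_{47} form a cyclic group of order 46.
As gcd(13, 46) = 1, raising to the 13th power is a bijection on this group: if u^13 ≡ v^13 then (uv^{−1})^13 = 1, and the only element of order dividing gcd(13, 46) = 1 is 1, so u = v.
With T(0) = 0 this makes T injective on all of ℤ_{47}, hence bijective (finite equal-size domain and codomain). In particular T is injective.
Since T is injective, we find the preimage of 41. The inverse of x ↦ x^13 on (ℤ_{47})^× is x ↦ x^39, because 13·39 = 507 = 11·46 + 1 ≡ 1 (mod 46) and x^{46} = 1 for x ≠ 0 (Fermat). So T⁻¹(41) = 41^39 mod 47.
Repeated squaring mod 47: 41^1 ≡ 41, 41^2 ≡ 41² = 1681 ≡ 36, 41^4 ≡ 36² = 1296 ≡ 27, 41^8 ≡ 27² = 729 ≡ 24, 41^16 ≡ 24² = 576 ≡ 12, 41^32 ≡ 12² = 144 ≡ 3. Since 39 = 32 + 4 + 2 + 1, 41^39 ≡ 3·27·36·41: 3·27 = 81 ≡ 34, then 34·36 = 1224 ≡ 2, then 2·41 = 82 ≡ 35. So 41^39 ≡ 35 (mod 47).
Hence T⁻¹(41) = 35.

35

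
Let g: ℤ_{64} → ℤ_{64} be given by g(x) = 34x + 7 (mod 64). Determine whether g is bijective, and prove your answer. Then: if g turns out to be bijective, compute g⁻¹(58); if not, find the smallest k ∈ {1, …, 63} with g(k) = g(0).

We have gcd(34, 64) = 2 > 1. Taking a = 0 and b = 32: g(0) = 7 and g(32) = 34·32 + 7 = 1095 ≡ 7 (mod 64).
So g(0) = g(32) while 0 ≠ 32, hence g is not injective, hence not bijective.
Since g is not bijective, we find the least positive k with g(k) = g(0): this means 34k ≡ 0 (mod 64), i.e. 64 ∣ 34k. Since gcd(34, 64) = 2, dividing through by 2 this holds exactly when 32 ∣ 17k, and as gcd(17, 32) = 1, exactly when 32 ∣ k.
The smallest positive such k is 32.

32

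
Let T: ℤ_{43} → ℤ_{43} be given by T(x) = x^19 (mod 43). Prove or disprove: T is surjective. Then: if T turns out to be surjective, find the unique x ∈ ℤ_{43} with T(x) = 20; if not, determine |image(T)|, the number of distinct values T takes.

Since 43 is prime, the nonzero elements of ℤ_{43} form a cyclic group of order 42.
As gcd(19, 42) = 1, raising to the 19th power is a bijection on this group: if u^19 ≡ v^19 then (uv^{−1})^19 = 1, and the only element of order dividing gcd(19, 42) = 1 is 1, so u = v.
With T(0) = 0 this makes T injective on all of ℤ_{43}, hence bijective (finite equal-size domain and codomain). In particular T is surjective.
Since T is surjective, we find the preimage of 20. The inverse of x ↦ x^19 on (ℤ_{43})^× is x ↦ x^31, because 19·31 = 589 = 14·42 + 1 ≡ 1 (mod 42) and x^{42} = 1 for x ≠ 0 (Fermat). So T⁻¹(20) = 20^31 mod 43.
Repeated squaring mod 43: 20^1 ≡ 20, 20^2 ≡ 20² = 400 ≡ 13, 20^4 ≡ 13² = 169 ≡ 40, 20^8 ≡ 40² = 1600 ≡ 9, 20^16 ≡ 9² = 81 ≡ 38. Since 31 = 16 + 8 + 4 + 2 + 1, 20^31 ≡ 38·9·40·13·20: 38·9 = 342 ≡ 41, then 41·40 = 1640 ≡ 6, then 6·13 = 78 ≡ 35, then 35·20 = 700 ≡ 12. So 20^31 ≡ 12 (mod 43).
Hence T⁻¹(20) = 12.

12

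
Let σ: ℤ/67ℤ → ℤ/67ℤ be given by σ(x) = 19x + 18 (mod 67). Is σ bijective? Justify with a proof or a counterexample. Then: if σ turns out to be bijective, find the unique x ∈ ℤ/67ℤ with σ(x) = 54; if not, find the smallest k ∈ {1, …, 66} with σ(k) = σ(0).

16

Suppose σ(a) = σ(b) in ℤ/67ℤ. Then 19a + 18 ≡ 19b + 18 (mod 67), thus 19(a − b) ≡ 0 (mod 67).
Since gcd(19, 67) = 1, 19 is invertible modulo 67, hence a − b ≡ 0 (mod 67), i.e. a = b.
We now compute 19⁻¹ mod 67 explicitly. Euclid's algorithm: 67 = 3·19 + 10, 19 = 1·10 + 9, 10 = 1·9 + 1; back-substituting gives 1 = 60·19 − 17·67, so 19⁻¹ ≡ 60 (mod 67).
For any y ∈ ℤ/67ℤ, x = 60(y − 18) mod 67 satisfies σ(x) = 19·60(y − 18) + 18 ≡ y (since 19·60 ≡ 1 mod 67). So every y has a preimage.
So σ is bijective.
Since σ is bijective, we compute σ⁻¹(54): solve 19x + 18 ≡ 54 (mod 67), i.e. 19x ≡ 36 (mod 67).
Multiplying by 19⁻¹ = 60 gives x ≡ 60·36 = 2160 = 32·67 + 16 ≡ 16 (mod 67).
Check: σ(16) = 19·16 + 18 = 322 = 4·67 + 54 ≡ 54 (mod 67).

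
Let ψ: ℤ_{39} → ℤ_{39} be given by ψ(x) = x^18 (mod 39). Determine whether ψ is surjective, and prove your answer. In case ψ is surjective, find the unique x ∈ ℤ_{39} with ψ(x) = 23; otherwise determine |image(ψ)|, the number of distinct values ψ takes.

6

ψ(1) = 1^18 = 1.
ψ(4): Repeated squaring mod 39: 4^1 ≡ 4, 4^2 ≡ 4² = 16, 4^4 ≡ 16² = 256 ≡ 22, 4^8 ≡ 22² = 484 ≡ 16, 4^16 ≡ 16² = 256 ≡ 22. Since 18 = 16 + 2, 4^18 ≡ 22·16: 22·16 = 352 ≡ 1. So 4^18 ≡ 1 (mod 39).
So ψ(1) = ψ(4) = 1 while 1 ≠ 4, thus ψ is not injective.
A non-injective map from the 39-element set ℤ_{39} to itself takes at most 38 distinct values, so it cannot be surjective. So ψ is not surjective.
Since ψ is not surjective, we determine |image(ψ)|. Computing x^18 mod 39 for each x (by repeated squaring, reducing mod 39 at every step), the values ψ(0), ψ(1), …, ψ(38) are: 0, 1, 25, 27, 1, 25, 12, 25, 25, 27, 1, 25, 27, 13, 1, 12, 1, 1, 12, 25, 25, 12, 1, 1, 12, 1, 13, 27, 25, 1, 27, 25, 25, 12, 25, 1, 27, 25, 1.
The distinct values are {0, 1, 12, 13, 25, 27}; there are 6 of them.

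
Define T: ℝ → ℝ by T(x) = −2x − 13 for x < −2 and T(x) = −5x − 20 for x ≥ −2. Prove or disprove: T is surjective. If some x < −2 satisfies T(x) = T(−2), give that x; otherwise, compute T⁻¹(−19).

-1/5

Both pieces are strictly decreasing (slopes −2 and −5), so each is injective on its own interval.
The left piece maps (−∞, −2) onto (−9, ∞); the right piece maps [−2, ∞) onto (−∞, −10].
The union (−9, ∞) ∪ (−∞, −10] omits the interval between −9 and −10; in particular −9 has no preimage. So T is not surjective.
Because the two images are disjoint, no x < −2 has T(x) = T(−2), so we compute T⁻¹(−19): −19 lies in (−∞, −10], so solve −5x − 20 = −19: x = (−19 + 20)/(−5) = −1/5.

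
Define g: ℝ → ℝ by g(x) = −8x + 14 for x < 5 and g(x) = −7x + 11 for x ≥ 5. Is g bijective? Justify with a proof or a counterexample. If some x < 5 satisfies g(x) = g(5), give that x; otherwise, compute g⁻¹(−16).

19/4

Both pieces are strictly decreasing (slopes −8 and −7), so each is injective on its own interval.
The left piece maps (−∞, 5) onto (−26, ∞); the right piece maps [5, ∞) onto (−∞, −24].
These images overlap. In particular g(5) = −24 (right piece), and solving −8x + 14 = −24 on the left piece gives x = 19/4 < 5.
So g(19/4) = g(5) with 19/4 ≠ 5, and g is not injective, hence not bijective. This x = 19/4 is the requested value below 5.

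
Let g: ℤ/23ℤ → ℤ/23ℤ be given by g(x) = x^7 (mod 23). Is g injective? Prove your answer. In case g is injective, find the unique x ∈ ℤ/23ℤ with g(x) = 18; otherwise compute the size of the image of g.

Since 23 is prime, the nonzero elements of ℤ/23ℤ form a cyclic group of order 22.
As gcd(7, 22) = 1, raising to the 7th power is a bijection on this group: if s^7 ≡ t^7 then (st^{−1})^7 = 1, and the only element of order dividing gcd(7, 22) = 1 is 1, so s = t.
With g(0) = 0 this makes g injective on all of ℤ/23ℤ, hence bijective (finite equal-size domain and codomain). In particular g is injective.
Since g is injective, we find the preimage of 18. The inverse of x ↦ x^7 on (ℤ/23ℤ)^× is x ↦ x^19, because 7·19 = 133 = 6·22 + 1 ≡ 1 (mod 22) and x^{22} = 1 for x ≠ 0 (Fermat). So g⁻¹(18) = 18^19 mod 23.
Repeated squaring mod 23: 18^1 ≡ 18, 18^2 ≡ 18² = 324 ≡ 2, 18^4 ≡ 2² = 4, 18^8 ≡ 4² = 16, 18^16 ≡ 16² = 256 ≡ 3. Since 19 = 16 + 2 + 1, 18^19 ≡ 3·2·18: 3·2 = 6, then 6·18 = 108 ≡ 16. So 18^19 ≡ 16 (mod 23).
Hence g⁻¹(18) = 16.

16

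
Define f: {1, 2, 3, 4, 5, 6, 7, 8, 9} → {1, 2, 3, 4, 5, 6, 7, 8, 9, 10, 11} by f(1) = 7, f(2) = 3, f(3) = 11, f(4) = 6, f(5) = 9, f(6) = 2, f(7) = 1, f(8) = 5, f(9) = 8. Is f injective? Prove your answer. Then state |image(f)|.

9

The values f(1), …, f(9) are 7, 3, 11, 6, 9, 2, 1, 5, 8 — all distinct.
So f(x_1) = f(x_2) only when x_1 = x_2, and f is injective.
The image of f is {1, 2, 3, 5, 6, 7, 8, 9, 11}, which has 9 elements.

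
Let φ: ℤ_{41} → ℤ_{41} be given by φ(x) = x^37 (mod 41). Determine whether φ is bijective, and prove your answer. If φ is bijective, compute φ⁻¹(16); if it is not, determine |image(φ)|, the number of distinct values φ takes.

Since 41 is prime, the nonzero elements of ℤ_{41} form a cyclic group of order 40.
As gcd(37, 40) = 1, raising to the 37th power is a bijection on this group: if u^37 ≡ v^37 then (uv^{−1})^37 = 1, and the only element of order dividing gcd(37, 40) = 1 is 1, so u = v.
With φ(0) = 0 this makes φ injective on all of ℤ_{41}, hence bijective (finite equal-size domain and codomain). In particular φ is bijective.
Since φ is bijective, we find the preimage of 16. The inverse of x ↦ x^37 on (ℤ_{41})^× is x ↦ x^13, because 37·13 = 481 = 12·40 + 1 ≡ 1 (mod 40) and x^{40} = 1 for x ≠ 0 (Fermat). So φ⁻¹(16) = 16^13 mod 41.
Repeated squaring mod 41: 16^1 ≡ 16, 16^2 ≡ 16² = 256 ≡ 10, 16^4 ≡ 10² = 100 ≡ 18, 16^8 ≡ 18² = 324 ≡ 37. Since 13 = 8 + 4 + 1, 16^13 ≡ 37·18·16: 37·18 = 666 ≡ 10, then 10·16 = 160 ≡ 37. So 16^13 ≡ 37 (mod 41).
Hence φ⁻¹(16) = 37.

37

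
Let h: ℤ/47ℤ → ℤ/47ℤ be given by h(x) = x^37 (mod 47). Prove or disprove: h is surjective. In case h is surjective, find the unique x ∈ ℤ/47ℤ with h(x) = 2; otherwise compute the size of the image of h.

32

Since 47 is prime, the nonzero elements of ℤ/47ℤ form a cyclic group of order 46.
As gcd(37, 46) = 1, raising to the 37th power is a bijection on this group: if a^37 ≡ b^37 then (ab^{−1})^37 = 1, and the only element of order dividing gcd(37, 46) = 1 is 1, so a = b.
With h(0) = 0 this makes h injective on all of ℤ/47ℤ, hence bijective (finite equal-size domain and codomain). In particular h is surjective.
Since h is surjective, we find the preimage of 2. The inverse of x ↦ x^37 on (ℤ/47ℤ)^× is x ↦ x^5, because 37·5 = 185 = 4·46 + 1 ≡ 1 (mod 46) and x^{46} = 1 for x ≠ 0 (Fermat). So h⁻¹(2) = 2^5 mod 47.
Repeated squaring mod 47: 2^1 ≡ 2, 2^2 ≡ 2² = 4, 2^4 ≡ 4² = 16. Since 5 = 4 + 1, 2^5 ≡ 16·2: 16·2 = 32. So 2^5 ≡ 32 (mod 47).
Hence h⁻¹(2) = 32.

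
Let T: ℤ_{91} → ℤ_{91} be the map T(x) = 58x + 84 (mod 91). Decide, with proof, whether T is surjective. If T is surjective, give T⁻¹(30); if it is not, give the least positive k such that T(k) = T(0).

43

Since gcd(58, 91) = 1, 58 is invertible modulo 91. Euclid's algorithm: 91 = 1·58 + 33, 58 = 1·33 + 25, 33 = 1·25 + 8, 25 = 3·8 + 1; back-substituting gives 1 = 11·58 − 7·91, so 58⁻¹ ≡ 11 (mod 91).
For any y ∈ ℤ_{91}, x = 11(y − 84) mod 91 satisfies T(x) = 58·11(y − 84) + 84 ≡ y (since 58·11 ≡ 1 mod 91). So every y has a preimage.
Hence T is surjective.
Since T is surjective, we compute T⁻¹(30): solve 58x + 84 ≡ 30 (mod 91), i.e. 58x ≡ 37 (mod 91).
Multiplying by 58⁻¹ = 11 gives x ≡ 11·37 = 407 = 4·91 + 43 ≡ 43 (mod 91).
Check: T(43) = 58·43 + 84 = 2578 = 28·91 + 30 ≡ 30 (mod 91).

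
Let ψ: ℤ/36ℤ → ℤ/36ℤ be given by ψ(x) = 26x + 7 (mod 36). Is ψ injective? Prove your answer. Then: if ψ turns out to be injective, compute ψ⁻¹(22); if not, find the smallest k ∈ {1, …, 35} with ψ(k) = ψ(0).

18

We have gcd(26, 36) = 2 > 1. Taking s = 0 and t = 18: ψ(0) = 7 and ψ(18) = 26·18 + 7 = 475 ≡ 7 (mod 36).
So ψ(0) = ψ(18) while 0 ≠ 18, therefore ψ is not injective.
Since ψ is not injective, we find the least positive k with ψ(k) = ψ(0): this means 26k ≡ 0 (mod 36), i.e. 36 ∣ 26k. Since gcd(26, 36) = 2, dividing through by 2 this holds exactly when 18 ∣ 13k, and as gcd(13, 18) = 1, exactly when 18 ∣ k.
The smallest positive such k is 18.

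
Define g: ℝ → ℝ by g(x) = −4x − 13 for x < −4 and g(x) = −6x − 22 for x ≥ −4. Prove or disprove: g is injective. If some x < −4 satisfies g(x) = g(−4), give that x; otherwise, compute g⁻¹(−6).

-8/3

Both pieces are strictly decreasing (slopes −4 and −6), so each is injective on its own interval.
The left piece maps (−∞, −4) onto (3, ∞); the right piece maps [−4, ∞) onto (−∞, 2].
These images are disjoint, so no value is attained by both pieces. Therefore g is injective.
Because the two images are disjoint, no x < −4 has g(x) = g(−4), so we compute g⁻¹(−6): −6 lies in (−∞, 2], so solve −6x − 22 = −6: x = (−6 + 22)/(−6) = −8/3.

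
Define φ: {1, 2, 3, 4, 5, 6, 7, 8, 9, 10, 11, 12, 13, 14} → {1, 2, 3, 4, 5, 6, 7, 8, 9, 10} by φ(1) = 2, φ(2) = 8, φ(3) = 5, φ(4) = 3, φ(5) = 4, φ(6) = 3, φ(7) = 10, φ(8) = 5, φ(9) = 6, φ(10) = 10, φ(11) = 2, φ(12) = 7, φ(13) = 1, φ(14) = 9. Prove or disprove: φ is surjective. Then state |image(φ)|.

Every element of the codomain has a preimage: 1 = φ(13), 2 = φ(1), 3 = φ(4), 4 = φ(5), 5 = φ(3), 6 = φ(9), 7 = φ(12), 8 = φ(2), 9 = φ(14), 10 = φ(7).
Thus φ is surjective.
The image of φ is {1, 2, 3, 4, 5, 6, 7, 8, 9, 10}, which has 10 elements.

10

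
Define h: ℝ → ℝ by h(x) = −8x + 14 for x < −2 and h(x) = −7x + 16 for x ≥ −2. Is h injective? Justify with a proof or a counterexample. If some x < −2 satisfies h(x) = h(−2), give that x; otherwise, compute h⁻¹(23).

Both pieces are strictly decreasing (slopes −8 and −7), so each is injective on its own interval.
The left piece maps (−∞, −2) onto (30, ∞); the right piece maps [−2, ∞) onto (−∞, 30].
These images are disjoint, so no value is attained by both pieces. Therefore h is injective.
Because the two images are disjoint, no x < −2 has h(x) = h(−2), so we compute h⁻¹(23): 23 lies in (−∞, 30], so solve −7x + 16 = 23: x = (23 − 16)/(−7) = −1.

-1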